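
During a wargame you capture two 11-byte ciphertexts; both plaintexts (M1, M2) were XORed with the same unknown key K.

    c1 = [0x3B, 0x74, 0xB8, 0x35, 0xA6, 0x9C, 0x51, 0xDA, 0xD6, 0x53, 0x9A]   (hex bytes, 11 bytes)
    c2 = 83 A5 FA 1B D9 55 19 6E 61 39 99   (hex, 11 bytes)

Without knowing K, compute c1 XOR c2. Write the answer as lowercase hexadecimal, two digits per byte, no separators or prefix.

b8d1422e7fc948b4b76a03

c1 ⊕ c2 = (M1 ⊕ K) ⊕ (M2 ⊕ K) = M1 ⊕ M2 — the shared key cancels under XOR.
 59 ^ 131 = 184
116 ^ 165 = 209
184 ^ 250 =  66
 53 ^  27 =  46
166 ^ 217 = 127
156 ^  85 = 201
 81 ^  25 =  72
218 ^ 110 = 180
214 ^  97 = 183
 83 ^  57 = 106
154 ^ 153 =   3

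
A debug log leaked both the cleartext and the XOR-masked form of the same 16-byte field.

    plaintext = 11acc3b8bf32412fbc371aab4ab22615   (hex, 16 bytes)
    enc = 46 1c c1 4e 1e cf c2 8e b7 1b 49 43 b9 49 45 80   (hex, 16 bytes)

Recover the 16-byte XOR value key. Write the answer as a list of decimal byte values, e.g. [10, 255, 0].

[87, 176, 2, 246, 161, 253, 131, 161, 11, 44, 83, 232, 243, 251, 99, 149]

Since enc = plaintext ⊕ key, XORing both sides with plaintext gives key = plaintext ⊕ enc.
11 ⊕ 46 = 57
ac ⊕ 1c = b0
c3 ⊕ c1 = 02
b8 ⊕ 4e = f6
bf ⊕ 1e = a1
32 ⊕ cf = fd
41 ⊕ c2 = 83
2f ⊕ 8e = a1
bc ⊕ b7 = 0b
37 ⊕ 1b = 2c
1a ⊕ 49 = 53
ab ⊕ 43 = e8
4a ⊕ b9 = f3
b2 ⊕ 49 = fb
26 ⊕ 45 = 63
15 ⊕ 80 = 95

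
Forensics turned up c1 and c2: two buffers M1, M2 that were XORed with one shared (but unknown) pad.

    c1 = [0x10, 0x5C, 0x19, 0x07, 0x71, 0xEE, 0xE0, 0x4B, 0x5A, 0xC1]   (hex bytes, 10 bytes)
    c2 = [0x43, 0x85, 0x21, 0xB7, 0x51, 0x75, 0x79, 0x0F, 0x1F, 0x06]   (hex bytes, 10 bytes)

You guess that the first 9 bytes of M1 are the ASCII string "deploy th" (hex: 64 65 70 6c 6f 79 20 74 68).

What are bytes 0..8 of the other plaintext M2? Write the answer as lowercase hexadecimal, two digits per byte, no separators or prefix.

37bc48dc4fe2b9302d

First, c1 ⊕ c2 = (M1 ⊕ K) ⊕ (M2 ⊕ K) = M1 ⊕ M2, so the key drops out. Then M2 = (M1 ⊕ M2) ⊕ M1 over the first 9 bytes.
byte 0: (10 xor 43) xor 64 = 53 xor 64 = 37
byte 1: (5c xor 85) xor 65 = d9 xor 65 = bc
byte 2: (19 xor 21) xor 70 = 38 xor 70 = 48
byte 3: (07 xor b7) xor 6c = b0 xor 6c = dc
byte 4: (71 xor 51) xor 6f = 20 xor 6f = 4f
byte 5: (ee xor 75) xor 79 = 9b xor 79 = e2
byte 6: (e0 xor 79) xor 20 = 99 xor 20 = b9
byte 7: (4b xor 0f) xor 74 = 44 xor 74 = 30
byte 8: (5a xor 1f) xor 68 = 45 xor 68 = 2d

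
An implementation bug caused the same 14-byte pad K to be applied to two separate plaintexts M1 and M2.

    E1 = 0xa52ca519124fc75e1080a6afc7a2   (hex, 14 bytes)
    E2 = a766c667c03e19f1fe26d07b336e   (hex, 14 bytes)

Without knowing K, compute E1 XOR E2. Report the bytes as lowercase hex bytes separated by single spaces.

02 4a 63 7e d2 71 de af ee a6 76 d4 f4 cc

E1 ⊕ E2 = (M1 ⊕ K) ⊕ (M2 ⊕ K) = M1 ⊕ M2 — the shared key cancels under XOR.
a5 xor a7 = 02
2c xor 66 = 4a
a5 xor c6 = 63
19 xor 67 = 7e
12 xor c0 = d2
4f xor 3e = 71
c7 xor 19 = de
5e xor f1 = af
10 xor fe = ee
80 xor 26 = a6
a6 xor d0 = 76
af xor 7b = d4
c7 xor 33 = f4
a2 xor 6e = cc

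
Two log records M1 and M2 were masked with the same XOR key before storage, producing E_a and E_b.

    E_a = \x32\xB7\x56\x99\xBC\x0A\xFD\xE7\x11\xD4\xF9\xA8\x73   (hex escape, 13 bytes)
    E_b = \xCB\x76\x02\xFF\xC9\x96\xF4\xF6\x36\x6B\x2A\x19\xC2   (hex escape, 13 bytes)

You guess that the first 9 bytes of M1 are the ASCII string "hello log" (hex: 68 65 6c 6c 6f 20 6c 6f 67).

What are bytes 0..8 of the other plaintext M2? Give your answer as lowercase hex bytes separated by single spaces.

First, E_a ⊕ E_b = (M1 ⊕ K) ⊕ (M2 ⊕ K) = M1 ⊕ M2, so the key drops out. Then M2 = (M1 ⊕ M2) ⊕ M1 over the first 9 bytes.
byte 0: (32 ^ cb) ^ 68 = f9 ^ 68 = 91
byte 1: (b7 ^ 76) ^ 65 = c1 ^ 65 = a4
byte 2: (56 ^ 02) ^ 6c = 54 ^ 6c = 38
byte 3: (99 ^ ff) ^ 6c = 66 ^ 6c = 0a
byte 4: (bc ^ c9) ^ 6f = 75 ^ 6f = 1a
byte 5: (0a ^ 96) ^ 20 = 9c ^ 20 = bc
byte 6: (fd ^ f4) ^ 6c = 09 ^ 6c = 65
byte 7: (e7 ^ f6) ^ 6f = 11 ^ 6f = 7e
byte 8: (11 ^ 36) ^ 67 = 27 ^ 67 = 40

91 a4 38 0a 1a bc 65 7e 40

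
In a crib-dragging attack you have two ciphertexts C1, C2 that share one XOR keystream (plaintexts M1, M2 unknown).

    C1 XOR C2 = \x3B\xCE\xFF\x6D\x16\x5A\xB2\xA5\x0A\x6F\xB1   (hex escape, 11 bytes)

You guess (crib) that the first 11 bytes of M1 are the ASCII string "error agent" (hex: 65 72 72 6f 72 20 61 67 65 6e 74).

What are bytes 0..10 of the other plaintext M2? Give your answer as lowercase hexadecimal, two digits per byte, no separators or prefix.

Since C1 ⊕ C2 = M1 ⊕ M2, XORing with the guessed M1 bytes yields the corresponding M2 bytes: M2 = (C1 ⊕ C2) ⊕ M1.
3b xor 65 = 5e
ce xor 72 = bc
ff xor 72 = 8d
6d xor 6f = 02
16 xor 72 = 64
5a xor 20 = 7a
b2 xor 61 = d3
a5 xor 67 = c2
0a xor 65 = 6f
6f xor 6e = 01
b1 xor 74 = c5

5ebc8d02647ad3c26f01c5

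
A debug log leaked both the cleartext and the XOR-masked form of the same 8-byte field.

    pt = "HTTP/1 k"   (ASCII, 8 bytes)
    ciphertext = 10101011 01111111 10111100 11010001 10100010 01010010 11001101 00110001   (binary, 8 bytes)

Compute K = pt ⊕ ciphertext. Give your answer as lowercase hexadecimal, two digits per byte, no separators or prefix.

e32be8818d63ed5a

Since ciphertext = pt ⊕ K, XORing both sides with pt gives K = pt ⊕ ciphertext.
byte 0: 01001000 XOR 10101011 = 11100011
byte 1: 01010100 XOR 01111111 = 00101011
byte 2: 01010100 XOR 10111100 = 11101000
byte 3: 01010000 XOR 11010001 = 10000001
byte 4: 00101111 XOR 10100010 = 10001101
byte 5: 00110001 XOR 01010010 = 01100011
byte 6: 00100000 XOR 11001101 = 11101101
byte 7: 01101011 XOR 00110001 = 01011010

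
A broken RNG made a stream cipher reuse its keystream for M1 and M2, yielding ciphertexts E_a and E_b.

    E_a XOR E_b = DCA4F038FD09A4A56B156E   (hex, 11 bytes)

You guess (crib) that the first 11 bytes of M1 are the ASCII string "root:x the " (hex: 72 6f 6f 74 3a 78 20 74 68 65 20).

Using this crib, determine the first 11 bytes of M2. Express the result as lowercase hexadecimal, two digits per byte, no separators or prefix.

aecb9f4cc77184d103704e

Since E_a ⊕ E_b = M1 ⊕ M2, XORing with the guessed M1 bytes yields the corresponding M2 bytes: M2 = (E_a ⊕ E_b) ⊕ M1.
byte 0: 220 xor 114 = 174
byte 1: 164 xor 111 = 203
byte 2: 240 xor 111 = 159
byte 3:  56 xor 116 =  76
byte 4: 253 xor  58 = 199
byte 5:   9 xor 120 = 113
byte 6: 164 xor  32 = 132
byte 7: 165 xor 116 = 209
byte 8: 107 xor 104 =   3
byte 9:  21 xor 101 = 112
byte 10: 110 xor  32 =  78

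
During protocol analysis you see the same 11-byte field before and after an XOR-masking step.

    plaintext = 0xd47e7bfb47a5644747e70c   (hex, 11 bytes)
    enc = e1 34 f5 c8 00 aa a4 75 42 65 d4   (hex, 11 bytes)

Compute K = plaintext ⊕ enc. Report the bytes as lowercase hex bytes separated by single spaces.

Since enc = plaintext ⊕ K, XORing both sides with plaintext gives K = plaintext ⊕ enc.
d4 ⊕ e1 = 35
7e ⊕ 34 = 4a
7b ⊕ f5 = 8e
fb ⊕ c8 = 33
47 ⊕ 00 = 47
a5 ⊕ aa = 0f
64 ⊕ a4 = c0
47 ⊕ 75 = 32
47 ⊕ 42 = 05
e7 ⊕ 65 = 82
0c ⊕ d4 = d8

35 4a 8e 33 47 0f c0 32 05 82 d8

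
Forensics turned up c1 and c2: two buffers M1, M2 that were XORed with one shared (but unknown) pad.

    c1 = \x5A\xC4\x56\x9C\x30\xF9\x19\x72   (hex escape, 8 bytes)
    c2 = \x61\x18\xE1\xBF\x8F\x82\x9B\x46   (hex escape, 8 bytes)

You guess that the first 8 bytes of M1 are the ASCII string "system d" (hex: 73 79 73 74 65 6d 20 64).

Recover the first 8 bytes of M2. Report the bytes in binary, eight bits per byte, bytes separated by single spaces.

First, c1 ⊕ c2 = (M1 ⊕ K) ⊕ (M2 ⊕ K) = M1 ⊕ M2, so the key drops out. Then M2 = (M1 ⊕ M2) ⊕ M1 over the first 8 bytes.
byte 0: (5a xor 61) xor 73 = 3b xor 73 = 48
byte 1: (c4 xor 18) xor 79 = dc xor 79 = a5
byte 2: (56 xor e1) xor 73 = b7 xor 73 = c4
byte 3: (9c xor bf) xor 74 = 23 xor 74 = 57
byte 4: (30 xor 8f) xor 65 = bf xor 65 = da
byte 5: (f9 xor 82) xor 6d = 7b xor 6d = 16
byte 6: (19 xor 9b) xor 20 = 82 xor 20 = a2
byte 7: (72 xor 46) xor 64 = 34 xor 64 = 50

01001000 10100101 11000100 01010111 11011010 00010110 10100010 01010000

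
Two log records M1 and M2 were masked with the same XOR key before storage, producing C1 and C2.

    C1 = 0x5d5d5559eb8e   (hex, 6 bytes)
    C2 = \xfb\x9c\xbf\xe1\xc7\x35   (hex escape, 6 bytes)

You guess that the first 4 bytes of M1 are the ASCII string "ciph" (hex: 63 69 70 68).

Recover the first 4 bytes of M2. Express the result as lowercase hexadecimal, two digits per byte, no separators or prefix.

c5a89ad0

First, C1 ⊕ C2 = (M1 ⊕ K) ⊕ (M2 ⊕ K) = M1 ⊕ M2, so the key drops out. Then M2 = (M1 ⊕ M2) ⊕ M1 over the first 4 bytes.
byte 0: (5d xor fb) xor 63 = a6 xor 63 = c5
byte 1: (5d xor 9c) xor 69 = c1 xor 69 = a8
byte 2: (55 xor bf) xor 70 = ea xor 70 = 9a
byte 3: (59 xor e1) xor 68 = b8 xor 68 = d0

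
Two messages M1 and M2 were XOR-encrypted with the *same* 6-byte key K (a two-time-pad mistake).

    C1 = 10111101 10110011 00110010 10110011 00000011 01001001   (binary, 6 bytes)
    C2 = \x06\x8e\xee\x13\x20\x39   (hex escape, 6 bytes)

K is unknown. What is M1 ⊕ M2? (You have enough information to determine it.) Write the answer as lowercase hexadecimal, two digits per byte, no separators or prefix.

bb3ddca02370

C1 ⊕ C2 = (M1 ⊕ K) ⊕ (M2 ⊕ K) = M1 ⊕ M2 — the shared key cancels under XOR.
bd ^ 06 = bb
b3 ^ 8e = 3d
32 ^ ee = dc
b3 ^ 13 = a0
03 ^ 20 = 23
49 ^ 39 = 70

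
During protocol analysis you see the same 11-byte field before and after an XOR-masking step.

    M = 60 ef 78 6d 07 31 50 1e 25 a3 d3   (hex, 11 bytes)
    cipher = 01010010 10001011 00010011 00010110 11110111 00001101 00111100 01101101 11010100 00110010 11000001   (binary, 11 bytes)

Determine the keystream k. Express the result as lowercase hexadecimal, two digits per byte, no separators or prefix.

32646b7bf03c6c73f19112

Since cipher = M ⊕ k, XORing both sides with M gives k = M ⊕ cipher.
byte 0: 60 ^ 52 = 32
byte 1: ef ^ 8b = 64
byte 2: 78 ^ 13 = 6b
byte 3: 6d ^ 16 = 7b
byte 4: 07 ^ f7 = f0
byte 5: 31 ^ 0d = 3c
byte 6: 50 ^ 3c = 6c
byte 7: 1e ^ 6d = 73
byte 8: 25 ^ d4 = f1
byte 9: a3 ^ 32 = 91
byte 10: d3 ^ c1 = 12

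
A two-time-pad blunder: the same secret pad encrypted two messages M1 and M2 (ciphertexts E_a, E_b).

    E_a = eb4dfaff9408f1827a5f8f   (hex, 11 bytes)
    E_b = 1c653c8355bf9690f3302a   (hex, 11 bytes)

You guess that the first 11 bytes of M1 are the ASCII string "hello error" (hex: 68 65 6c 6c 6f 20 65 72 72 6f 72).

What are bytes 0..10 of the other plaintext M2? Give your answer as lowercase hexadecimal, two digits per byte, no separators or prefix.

First, E_a ⊕ E_b = (M1 ⊕ K) ⊕ (M2 ⊕ K) = M1 ⊕ M2, so the key drops out. Then M2 = (M1 ⊕ M2) ⊕ M1 over the first 11 bytes.
byte 0: (eb ⊕ 1c) ⊕ 68 = f7 ⊕ 68 = 9f
byte 1: (4d ⊕ 65) ⊕ 65 = 28 ⊕ 65 = 4d
byte 2: (fa ⊕ 3c) ⊕ 6c = c6 ⊕ 6c = aa
byte 3: (ff ⊕ 83) ⊕ 6c = 7c ⊕ 6c = 10
byte 4: (94 ⊕ 55) ⊕ 6f = c1 ⊕ 6f = ae
byte 5: (08 ⊕ bf) ⊕ 20 = b7 ⊕ 20 = 97
byte 6: (f1 ⊕ 96) ⊕ 65 = 67 ⊕ 65 = 02
byte 7: (82 ⊕ 90) ⊕ 72 = 12 ⊕ 72 = 60
byte 8: (7a ⊕ f3) ⊕ 72 = 89 ⊕ 72 = fb
byte 9: (5f ⊕ 30) ⊕ 6f = 6f ⊕ 6f = 00
byte 10: (8f ⊕ 2a) ⊕ 72 = a5 ⊕ 72 = d7

9f4daa10ae970260fb00d7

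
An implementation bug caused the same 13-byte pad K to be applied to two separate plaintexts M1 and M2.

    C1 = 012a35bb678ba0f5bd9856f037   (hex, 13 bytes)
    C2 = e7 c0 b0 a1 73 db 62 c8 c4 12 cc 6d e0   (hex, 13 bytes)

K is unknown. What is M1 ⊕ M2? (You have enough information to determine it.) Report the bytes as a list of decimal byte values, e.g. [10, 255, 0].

[230, 234, 133, 26, 20, 80, 194, 61, 121, 138, 154, 157, 215]

C1 ⊕ C2 = (M1 ⊕ K) ⊕ (M2 ⊕ K) = M1 ⊕ M2 — the shared key cancels under XOR.
01 XOR e7 = e6
2a XOR c0 = ea
35 XOR b0 = 85
bb XOR a1 = 1a
67 XOR 73 = 14
8b XOR db = 50
a0 XOR 62 = c2
f5 XOR c8 = 3d
bd XOR c4 = 79
98 XOR 12 = 8a
56 XOR cc = 9a
f0 XOR 6d = 9d
37 XOR e0 = d7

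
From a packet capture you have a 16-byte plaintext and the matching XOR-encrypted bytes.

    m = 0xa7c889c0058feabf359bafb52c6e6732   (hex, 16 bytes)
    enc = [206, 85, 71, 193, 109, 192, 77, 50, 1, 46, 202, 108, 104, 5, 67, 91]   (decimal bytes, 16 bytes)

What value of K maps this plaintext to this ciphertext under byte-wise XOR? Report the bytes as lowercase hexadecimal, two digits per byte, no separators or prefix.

Since enc = m ⊕ K, XORing both sides with m gives K = m ⊕ enc.
byte 0: a7 XOR ce = 69
byte 1: c8 XOR 55 = 9d
byte 2: 89 XOR 47 = ce
byte 3: c0 XOR c1 = 01
byte 4: 05 XOR 6d = 68
byte 5: 8f XOR c0 = 4f
byte 6: ea XOR 4d = a7
byte 7: bf XOR 32 = 8d
byte 8: 35 XOR 01 = 34
byte 9: 9b XOR 2e = b5
byte 10: af XOR ca = 65
byte 11: b5 XOR 6c = d9
byte 12: 2c XOR 68 = 44
byte 13: 6e XOR 05 = 6b
byte 14: 67 XOR 43 = 24
byte 15: 32 XOR 5b = 69

699dce01684fa78d34b565d9446b2469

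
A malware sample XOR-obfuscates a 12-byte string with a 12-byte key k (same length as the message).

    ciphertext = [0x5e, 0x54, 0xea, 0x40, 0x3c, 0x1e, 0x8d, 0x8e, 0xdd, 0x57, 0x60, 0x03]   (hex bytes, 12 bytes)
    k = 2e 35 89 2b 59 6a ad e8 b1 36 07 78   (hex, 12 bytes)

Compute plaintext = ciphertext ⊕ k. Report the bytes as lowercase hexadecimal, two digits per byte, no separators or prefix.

7061636b657420666c61677b

XOR is its own inverse, so applying the key byte-wise gives the result directly.
5e XOR 2e = 70
54 XOR 35 = 61
ea XOR 89 = 63
40 XOR 2b = 6b
3c XOR 59 = 65
1e XOR 6a = 74
8d XOR ad = 20
8e XOR e8 = 66
dd XOR b1 = 6c
57 XOR 36 = 61
60 XOR 07 = 67
03 XOR 78 = 7b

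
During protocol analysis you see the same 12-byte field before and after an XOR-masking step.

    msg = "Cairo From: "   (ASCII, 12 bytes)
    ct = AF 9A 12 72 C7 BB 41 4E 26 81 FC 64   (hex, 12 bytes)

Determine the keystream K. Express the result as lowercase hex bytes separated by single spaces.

ec fb 7b 00 a8 9b 07 3c 49 ec c6 44

Since ct = msg ⊕ K, XORing both sides with msg gives K = msg ⊕ ct.
43 ^ af = ec
61 ^ 9a = fb
69 ^ 12 = 7b
72 ^ 72 = 00
6f ^ c7 = a8
20 ^ bb = 9b
46 ^ 41 = 07
72 ^ 4e = 3c
6f ^ 26 = 49
6d ^ 81 = ec
3a ^ fc = c6
20 ^ 64 = 44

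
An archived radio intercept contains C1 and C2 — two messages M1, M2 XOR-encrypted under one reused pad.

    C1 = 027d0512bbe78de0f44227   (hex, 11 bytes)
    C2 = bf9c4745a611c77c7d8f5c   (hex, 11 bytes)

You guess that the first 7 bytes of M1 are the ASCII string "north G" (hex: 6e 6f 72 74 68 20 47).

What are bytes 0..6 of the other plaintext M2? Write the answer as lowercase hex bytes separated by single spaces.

First, C1 ⊕ C2 = (M1 ⊕ K) ⊕ (M2 ⊕ K) = M1 ⊕ M2, so the key drops out. Then M2 = (M1 ⊕ M2) ⊕ M1 over the first 7 bytes.
byte 0: (02 ^ bf) ^ 6e = bd ^ 6e = d3
byte 1: (7d ^ 9c) ^ 6f = e1 ^ 6f = 8e
byte 2: (05 ^ 47) ^ 72 = 42 ^ 72 = 30
byte 3: (12 ^ 45) ^ 74 = 57 ^ 74 = 23
byte 4: (bb ^ a6) ^ 68 = 1d ^ 68 = 75
byte 5: (e7 ^ 11) ^ 20 = f6 ^ 20 = d6
byte 6: (8d ^ c7) ^ 47 = 4a ^ 47 = 0d

d3 8e 30 23 75 d6 0d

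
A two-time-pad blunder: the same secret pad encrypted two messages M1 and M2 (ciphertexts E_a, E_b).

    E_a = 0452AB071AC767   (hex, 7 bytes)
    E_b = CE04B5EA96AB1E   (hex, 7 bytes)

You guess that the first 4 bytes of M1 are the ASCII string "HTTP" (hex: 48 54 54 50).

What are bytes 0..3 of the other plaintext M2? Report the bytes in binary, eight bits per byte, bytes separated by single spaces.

10000010 00000010 01001010 10111101

First, E_a ⊕ E_b = (M1 ⊕ K) ⊕ (M2 ⊕ K) = M1 ⊕ M2, so the key drops out. Then M2 = (M1 ⊕ M2) ⊕ M1 over the first 4 bytes.
byte 0: (04 ^ ce) ^ 48 = ca ^ 48 = 82
byte 1: (52 ^ 04) ^ 54 = 56 ^ 54 = 02
byte 2: (ab ^ b5) ^ 54 = 1e ^ 54 = 4a
byte 3: (07 ^ ea) ^ 50 = ed ^ 50 = bd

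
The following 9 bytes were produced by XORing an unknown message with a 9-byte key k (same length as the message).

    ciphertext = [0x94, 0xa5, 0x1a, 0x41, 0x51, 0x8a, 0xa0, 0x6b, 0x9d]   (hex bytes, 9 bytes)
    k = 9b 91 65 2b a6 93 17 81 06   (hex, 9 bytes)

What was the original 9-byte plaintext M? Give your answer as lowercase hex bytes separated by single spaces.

0f 34 7f 6a f7 19 b7 ea 9b

XOR is its own inverse, so applying the key byte-wise gives the result directly.
10010100 xor 10011011 = 00001111
10100101 xor 10010001 = 00110100
00011010 xor 01100101 = 01111111
01000001 xor 00101011 = 01101010
01010001 xor 10100110 = 11110111
10001010 xor 10010011 = 00011001
10100000 xor 00010111 = 10110111
01101011 xor 10000001 = 11101010
10011101 xor 00000110 = 10011011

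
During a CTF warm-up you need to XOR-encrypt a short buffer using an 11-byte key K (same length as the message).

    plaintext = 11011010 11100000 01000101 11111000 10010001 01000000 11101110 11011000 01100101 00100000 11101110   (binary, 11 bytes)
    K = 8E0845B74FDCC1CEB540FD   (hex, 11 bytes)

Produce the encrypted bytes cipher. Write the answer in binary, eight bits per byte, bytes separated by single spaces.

XOR is its own inverse, so applying the key byte-wise gives the result directly.
byte 0: da xor 8e = 54
byte 1: e0 xor 08 = e8
byte 2: 45 xor 45 = 00
byte 3: f8 xor b7 = 4f
byte 4: 91 xor 4f = de
byte 5: 40 xor dc = 9c
byte 6: ee xor c1 = 2f
byte 7: d8 xor ce = 16
byte 8: 65 xor b5 = d0
byte 9: 20 xor 40 = 60
byte 10: ee xor fd = 13

01010100 11101000 00000000 01001111 11011110 10011100 00101111 00010110 11010000 01100000 00010011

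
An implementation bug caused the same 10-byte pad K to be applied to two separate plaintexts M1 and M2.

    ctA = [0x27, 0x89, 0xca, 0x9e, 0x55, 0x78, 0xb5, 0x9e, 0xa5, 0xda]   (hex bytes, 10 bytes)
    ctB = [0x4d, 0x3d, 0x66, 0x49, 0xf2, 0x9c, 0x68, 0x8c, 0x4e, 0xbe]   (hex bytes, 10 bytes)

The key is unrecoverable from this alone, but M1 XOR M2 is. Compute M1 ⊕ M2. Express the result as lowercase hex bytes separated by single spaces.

6a b4 ac d7 a7 e4 dd 12 eb 64

ctA ⊕ ctB = (M1 ⊕ K) ⊕ (M2 ⊕ K) = M1 ⊕ M2 — the shared key cancels under XOR.
27 ^ 4d = 6a
89 ^ 3d = b4
ca ^ 66 = ac
9e ^ 49 = d7
55 ^ f2 = a7
78 ^ 9c = e4
b5 ^ 68 = dd
9e ^ 8c = 12
a5 ^ 4e = eb
da ^ be = 64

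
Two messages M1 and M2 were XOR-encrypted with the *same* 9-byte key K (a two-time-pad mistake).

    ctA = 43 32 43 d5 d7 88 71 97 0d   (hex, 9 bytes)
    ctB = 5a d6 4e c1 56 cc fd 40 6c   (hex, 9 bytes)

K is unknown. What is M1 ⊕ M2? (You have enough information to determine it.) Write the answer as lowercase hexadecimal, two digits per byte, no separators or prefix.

19e40d1481448cd761

ctA ⊕ ctB = (M1 ⊕ K) ⊕ (M2 ⊕ K) = M1 ⊕ M2 — the shared key cancels under XOR.
byte 0:  67 xor  90 =  25
byte 1:  50 xor 214 = 228
byte 2:  67 xor  78 =  13
byte 3: 213 xor 193 =  20
byte 4: 215 xor  86 = 129
byte 5: 136 xor 204 =  68
byte 6: 113 xor 253 = 140
byte 7: 151 xor  64 = 215
byte 8:  13 xor 108 =  97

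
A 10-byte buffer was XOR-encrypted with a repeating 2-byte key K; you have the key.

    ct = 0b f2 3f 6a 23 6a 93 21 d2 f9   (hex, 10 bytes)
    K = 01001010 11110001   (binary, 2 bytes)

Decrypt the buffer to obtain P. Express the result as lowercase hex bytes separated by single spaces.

The 2-byte key repeats, so the effective keystream is 4a f1 4a f1 4a f1 4a f1 4a f1.
byte 0: 0b ⊕ 4a = 41
byte 1: f2 ⊕ f1 = 03
byte 2: 3f ⊕ 4a = 75
byte 3: 6a ⊕ f1 = 9b
byte 4: 23 ⊕ 4a = 69
byte 5: 6a ⊕ f1 = 9b
byte 6: 93 ⊕ 4a = d9
byte 7: 21 ⊕ f1 = d0
byte 8: d2 ⊕ 4a = 98
byte 9: f9 ⊕ f1 = 08

41 03 75 9b 69 9b d9 d0 98 08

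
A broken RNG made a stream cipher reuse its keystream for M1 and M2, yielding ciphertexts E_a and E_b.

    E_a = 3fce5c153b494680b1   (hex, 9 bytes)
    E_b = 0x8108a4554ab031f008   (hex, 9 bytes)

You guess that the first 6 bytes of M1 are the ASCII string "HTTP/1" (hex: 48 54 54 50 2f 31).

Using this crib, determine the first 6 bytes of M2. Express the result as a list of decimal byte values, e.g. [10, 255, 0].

[246, 146, 172, 16, 94, 200]

First, E_a ⊕ E_b = (M1 ⊕ K) ⊕ (M2 ⊕ K) = M1 ⊕ M2, so the key drops out. Then M2 = (M1 ⊕ M2) ⊕ M1 over the first 6 bytes.
byte 0: (3f ^ 81) ^ 48 = be ^ 48 = f6
byte 1: (ce ^ 08) ^ 54 = c6 ^ 54 = 92
byte 2: (5c ^ a4) ^ 54 = f8 ^ 54 = ac
byte 3: (15 ^ 55) ^ 50 = 40 ^ 50 = 10
byte 4: (3b ^ 4a) ^ 2f = 71 ^ 2f = 5e
byte 5: (49 ^ b0) ^ 31 = f9 ^ 31 = c8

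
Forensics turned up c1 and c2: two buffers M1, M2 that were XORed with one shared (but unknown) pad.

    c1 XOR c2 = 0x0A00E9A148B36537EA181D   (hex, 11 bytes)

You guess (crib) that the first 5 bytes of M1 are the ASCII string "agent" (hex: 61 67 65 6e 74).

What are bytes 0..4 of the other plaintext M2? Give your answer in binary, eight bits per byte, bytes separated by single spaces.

01101011 01100111 10001100 11001111 00111100

Since c1 ⊕ c2 = M1 ⊕ M2, XORing with the guessed M1 bytes yields the corresponding M2 bytes: M2 = (c1 ⊕ c2) ⊕ M1.
byte 0: 0a xor 61 = 6b
byte 1: 00 xor 67 = 67
byte 2: e9 xor 65 = 8c
byte 3: a1 xor 6e = cf
byte 4: 48 xor 74 = 3c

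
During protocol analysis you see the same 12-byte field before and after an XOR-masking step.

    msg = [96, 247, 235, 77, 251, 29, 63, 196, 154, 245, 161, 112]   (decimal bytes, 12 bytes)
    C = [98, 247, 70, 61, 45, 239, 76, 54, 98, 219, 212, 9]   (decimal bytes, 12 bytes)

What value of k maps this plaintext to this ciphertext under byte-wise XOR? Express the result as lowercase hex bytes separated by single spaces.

Since C = msg ⊕ k, XORing both sides with msg gives k = msg ⊕ C.
60 ⊕ 62 = 02
f7 ⊕ f7 = 00
eb ⊕ 46 = ad
4d ⊕ 3d = 70
fb ⊕ 2d = d6
1d ⊕ ef = f2
3f ⊕ 4c = 73
c4 ⊕ 36 = f2
9a ⊕ 62 = f8
f5 ⊕ db = 2e
a1 ⊕ d4 = 75
70 ⊕ 09 = 79

02 00 ad 70 d6 f2 73 f2 f8 2e 75 79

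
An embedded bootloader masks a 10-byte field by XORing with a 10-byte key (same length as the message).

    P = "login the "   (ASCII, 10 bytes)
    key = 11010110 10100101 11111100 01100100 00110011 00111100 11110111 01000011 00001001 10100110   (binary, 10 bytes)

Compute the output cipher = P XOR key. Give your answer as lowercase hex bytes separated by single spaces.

01101100 ^ 11010110 = 10111010
01101111 ^ 10100101 = 11001010
01100111 ^ 11111100 = 10011011
01101001 ^ 01100100 = 00001101
01101110 ^ 00110011 = 01011101
00100000 ^ 00111100 = 00011100
01110100 ^ 11110111 = 10000011
01101000 ^ 01000011 = 00101011
01100101 ^ 00001001 = 01101100
00100000 ^ 10100110 = 10000110

ba ca 9b 0d 5d 1c 83 2b 6c 86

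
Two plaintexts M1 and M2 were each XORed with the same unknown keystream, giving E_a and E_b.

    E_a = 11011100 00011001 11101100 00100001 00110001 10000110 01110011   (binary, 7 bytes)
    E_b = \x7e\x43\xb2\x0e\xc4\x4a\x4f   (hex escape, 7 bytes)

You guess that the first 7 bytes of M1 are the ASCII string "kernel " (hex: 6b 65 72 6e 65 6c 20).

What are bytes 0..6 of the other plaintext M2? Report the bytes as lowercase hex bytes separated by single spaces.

First, E_a ⊕ E_b = (M1 ⊕ K) ⊕ (M2 ⊕ K) = M1 ⊕ M2, so the key drops out. Then M2 = (M1 ⊕ M2) ⊕ M1 over the first 7 bytes.
byte 0: (dc ^ 7e) ^ 6b = a2 ^ 6b = c9
byte 1: (19 ^ 43) ^ 65 = 5a ^ 65 = 3f
byte 2: (ec ^ b2) ^ 72 = 5e ^ 72 = 2c
byte 3: (21 ^ 0e) ^ 6e = 2f ^ 6e = 41
byte 4: (31 ^ c4) ^ 65 = f5 ^ 65 = 90
byte 5: (86 ^ 4a) ^ 6c = cc ^ 6c = a0
byte 6: (73 ^ 4f) ^ 20 = 3c ^ 20 = 1c

c9 3f 2c 41 90 a0 1c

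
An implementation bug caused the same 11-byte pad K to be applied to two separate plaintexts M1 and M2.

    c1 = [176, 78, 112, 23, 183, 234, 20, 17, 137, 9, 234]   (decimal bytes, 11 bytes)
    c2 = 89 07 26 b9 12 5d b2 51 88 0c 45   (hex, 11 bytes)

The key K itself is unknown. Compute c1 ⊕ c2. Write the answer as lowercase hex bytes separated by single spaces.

c1 ⊕ c2 = (M1 ⊕ K) ⊕ (M2 ⊕ K) = M1 ⊕ M2 — the shared key cancels under XOR.
b0 ^ 89 = 39
4e ^ 07 = 49
70 ^ 26 = 56
17 ^ b9 = ae
b7 ^ 12 = a5
ea ^ 5d = b7
14 ^ b2 = a6
11 ^ 51 = 40
89 ^ 88 = 01
09 ^ 0c = 05
ea ^ 45 = af

39 49 56 ae a5 b7 a6 40 01 05 af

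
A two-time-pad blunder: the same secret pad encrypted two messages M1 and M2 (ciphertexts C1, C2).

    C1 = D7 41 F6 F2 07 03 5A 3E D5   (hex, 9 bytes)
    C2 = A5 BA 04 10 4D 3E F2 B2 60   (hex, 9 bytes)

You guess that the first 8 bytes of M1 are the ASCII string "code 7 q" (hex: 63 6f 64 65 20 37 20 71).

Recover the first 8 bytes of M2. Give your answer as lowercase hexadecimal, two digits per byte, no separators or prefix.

119496876a0a88fd

First, C1 ⊕ C2 = (M1 ⊕ K) ⊕ (M2 ⊕ K) = M1 ⊕ M2, so the key drops out. Then M2 = (M1 ⊕ M2) ⊕ M1 over the first 8 bytes.
byte 0: (d7 xor a5) xor 63 = 72 xor 63 = 11
byte 1: (41 xor ba) xor 6f = fb xor 6f = 94
byte 2: (f6 xor 04) xor 64 = f2 xor 64 = 96
byte 3: (f2 xor 10) xor 65 = e2 xor 65 = 87
byte 4: (07 xor 4d) xor 20 = 4a xor 20 = 6a
byte 5: (03 xor 3e) xor 37 = 3d xor 37 = 0a
byte 6: (5a xor f2) xor 20 = a8 xor 20 = 88
byte 7: (3e xor b2) xor 71 = 8c xor 71 = fd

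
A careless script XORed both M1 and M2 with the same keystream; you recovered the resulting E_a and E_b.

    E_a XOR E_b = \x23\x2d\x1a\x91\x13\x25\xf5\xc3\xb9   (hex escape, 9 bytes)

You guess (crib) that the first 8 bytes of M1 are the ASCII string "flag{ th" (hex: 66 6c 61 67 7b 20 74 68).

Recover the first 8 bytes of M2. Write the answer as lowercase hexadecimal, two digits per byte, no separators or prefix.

45417bf6680581ab

Since E_a ⊕ E_b = M1 ⊕ M2, XORing with the guessed M1 bytes yields the corresponding M2 bytes: M2 = (E_a ⊕ E_b) ⊕ M1.
 35 xor 102 =  69
 45 xor 108 =  65
 26 xor  97 = 123
145 xor 103 = 246
 19 xor 123 = 104
 37 xor  32 =   5
245 xor 116 = 129
195 xor 104 = 171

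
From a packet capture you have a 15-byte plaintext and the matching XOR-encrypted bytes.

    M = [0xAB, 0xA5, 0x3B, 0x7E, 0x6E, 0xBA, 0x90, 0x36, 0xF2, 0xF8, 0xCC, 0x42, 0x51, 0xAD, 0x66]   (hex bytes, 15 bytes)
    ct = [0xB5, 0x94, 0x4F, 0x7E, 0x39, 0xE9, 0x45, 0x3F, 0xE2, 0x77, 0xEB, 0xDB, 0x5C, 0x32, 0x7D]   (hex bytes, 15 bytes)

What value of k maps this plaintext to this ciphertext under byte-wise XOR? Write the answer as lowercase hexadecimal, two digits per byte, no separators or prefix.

Since ct = M ⊕ k, XORing both sides with M gives k = M ⊕ ct.
ab xor b5 = 1e
a5 xor 94 = 31
3b xor 4f = 74
7e xor 7e = 00
6e xor 39 = 57
ba xor e9 = 53
90 xor 45 = d5
36 xor 3f = 09
f2 xor e2 = 10
f8 xor 77 = 8f
cc xor eb = 27
42 xor db = 99
51 xor 5c = 0d
ad xor 32 = 9f
66 xor 7d = 1b

1e3174005753d509108f27990d9f1b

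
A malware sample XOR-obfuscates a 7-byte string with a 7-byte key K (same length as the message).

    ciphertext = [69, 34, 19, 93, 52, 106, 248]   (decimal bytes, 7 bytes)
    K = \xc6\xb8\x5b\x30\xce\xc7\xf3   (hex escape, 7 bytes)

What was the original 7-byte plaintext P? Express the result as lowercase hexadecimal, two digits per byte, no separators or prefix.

XOR is its own inverse, so applying the key byte-wise gives the result directly.
 69 ^ 198 = 131
 34 ^ 184 = 154
 19 ^  91 =  72
 93 ^  48 = 109
 52 ^ 206 = 250
106 ^ 199 = 173
248 ^ 243 =  11

839a486dfaad0b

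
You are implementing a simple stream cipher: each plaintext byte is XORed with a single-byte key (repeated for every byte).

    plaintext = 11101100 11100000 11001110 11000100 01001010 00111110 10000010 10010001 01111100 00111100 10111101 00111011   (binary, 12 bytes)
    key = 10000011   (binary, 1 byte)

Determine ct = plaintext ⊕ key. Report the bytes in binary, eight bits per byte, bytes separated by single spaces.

01101111 01100011 01001101 01000111 11001001 10111101 00000001 00010010 11111111 10111111 00111110 10111000

The 1-byte key repeats, so the effective keystream is 83 83 83 83 83 83 83 83 83 83 83 83.
byte 0: ec ⊕ 83 = 6f
byte 1: e0 ⊕ 83 = 63
byte 2: ce ⊕ 83 = 4d
byte 3: c4 ⊕ 83 = 47
byte 4: 4a ⊕ 83 = c9
byte 5: 3e ⊕ 83 = bd
byte 6: 82 ⊕ 83 = 01
byte 7: 91 ⊕ 83 = 12
byte 8: 7c ⊕ 83 = ff
byte 9: 3c ⊕ 83 = bf
byte 10: bd ⊕ 83 = 3e
byte 11: 3b ⊕ 83 = b8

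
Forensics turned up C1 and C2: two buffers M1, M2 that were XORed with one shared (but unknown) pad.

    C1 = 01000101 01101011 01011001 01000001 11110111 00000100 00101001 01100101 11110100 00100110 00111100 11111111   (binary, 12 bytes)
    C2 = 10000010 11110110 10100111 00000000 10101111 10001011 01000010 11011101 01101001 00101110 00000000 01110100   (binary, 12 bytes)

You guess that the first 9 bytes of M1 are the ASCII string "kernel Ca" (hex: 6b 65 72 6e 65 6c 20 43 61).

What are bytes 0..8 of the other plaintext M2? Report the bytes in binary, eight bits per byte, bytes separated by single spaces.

10101100 11111000 10001100 00101111 00111101 11100011 01001011 11111011 11111100

First, C1 ⊕ C2 = (M1 ⊕ K) ⊕ (M2 ⊕ K) = M1 ⊕ M2, so the key drops out. Then M2 = (M1 ⊕ M2) ⊕ M1 over the first 9 bytes.
byte 0: (45 xor 82) xor 6b = c7 xor 6b = ac
byte 1: (6b xor f6) xor 65 = 9d xor 65 = f8
byte 2: (59 xor a7) xor 72 = fe xor 72 = 8c
byte 3: (41 xor 00) xor 6e = 41 xor 6e = 2f
byte 4: (f7 xor af) xor 65 = 58 xor 65 = 3d
byte 5: (04 xor 8b) xor 6c = 8f xor 6c = e3
byte 6: (29 xor 42) xor 20 = 6b xor 20 = 4b
byte 7: (65 xor dd) xor 43 = b8 xor 43 = fb
byte 8: (f4 xor 69) xor 61 = 9d xor 61 = fc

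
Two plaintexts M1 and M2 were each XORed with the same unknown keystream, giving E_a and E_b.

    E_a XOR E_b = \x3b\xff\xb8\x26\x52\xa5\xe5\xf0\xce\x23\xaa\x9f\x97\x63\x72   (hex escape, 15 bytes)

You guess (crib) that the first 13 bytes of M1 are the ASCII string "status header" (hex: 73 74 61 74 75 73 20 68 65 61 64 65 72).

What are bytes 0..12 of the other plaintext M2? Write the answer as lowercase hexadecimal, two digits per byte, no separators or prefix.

Since E_a ⊕ E_b = M1 ⊕ M2, XORing with the guessed M1 bytes yields the corresponding M2 bytes: M2 = (E_a ⊕ E_b) ⊕ M1.
3b XOR 73 = 48
ff XOR 74 = 8b
b8 XOR 61 = d9
26 XOR 74 = 52
52 XOR 75 = 27
a5 XOR 73 = d6
e5 XOR 20 = c5
f0 XOR 68 = 98
ce XOR 65 = ab
23 XOR 61 = 42
aa XOR 64 = ce
9f XOR 65 = fa
97 XOR 72 = e5

488bd95227d6c598ab42cefae5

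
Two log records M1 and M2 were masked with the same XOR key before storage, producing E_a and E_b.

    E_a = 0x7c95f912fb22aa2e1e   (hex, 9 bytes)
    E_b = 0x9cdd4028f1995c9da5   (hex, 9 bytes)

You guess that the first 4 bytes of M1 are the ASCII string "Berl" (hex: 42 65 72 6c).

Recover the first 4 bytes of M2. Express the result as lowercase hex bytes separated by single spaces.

a2 2d cb 56

First, E_a ⊕ E_b = (M1 ⊕ K) ⊕ (M2 ⊕ K) = M1 ⊕ M2, so the key drops out. Then M2 = (M1 ⊕ M2) ⊕ M1 over the first 4 bytes.
byte 0: (7c ^ 9c) ^ 42 = e0 ^ 42 = a2
byte 1: (95 ^ dd) ^ 65 = 48 ^ 65 = 2d
byte 2: (f9 ^ 40) ^ 72 = b9 ^ 72 = cb
byte 3: (12 ^ 28) ^ 6c = 3a ^ 6c = 56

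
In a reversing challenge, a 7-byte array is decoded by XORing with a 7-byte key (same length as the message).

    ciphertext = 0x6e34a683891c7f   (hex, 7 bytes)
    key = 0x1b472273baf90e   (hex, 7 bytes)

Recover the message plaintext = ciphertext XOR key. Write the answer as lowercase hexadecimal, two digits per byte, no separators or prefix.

110 ⊕  27 = 117
 52 ⊕  71 = 115
166 ⊕  34 = 132
131 ⊕ 115 = 240
137 ⊕ 186 =  51
 28 ⊕ 249 = 229
127 ⊕  14 = 113

757384f033e571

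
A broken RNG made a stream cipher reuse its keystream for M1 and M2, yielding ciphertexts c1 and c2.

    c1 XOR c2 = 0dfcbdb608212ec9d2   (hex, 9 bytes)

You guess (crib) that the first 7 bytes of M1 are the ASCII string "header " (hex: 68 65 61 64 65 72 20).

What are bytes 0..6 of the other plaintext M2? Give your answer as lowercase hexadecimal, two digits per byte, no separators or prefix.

Since c1 ⊕ c2 = M1 ⊕ M2, XORing with the guessed M1 bytes yields the corresponding M2 bytes: M2 = (c1 ⊕ c2) ⊕ M1.
0d ⊕ 68 = 65
fc ⊕ 65 = 99
bd ⊕ 61 = dc
b6 ⊕ 64 = d2
08 ⊕ 65 = 6d
21 ⊕ 72 = 53
2e ⊕ 20 = 0e

6599dcd26d530e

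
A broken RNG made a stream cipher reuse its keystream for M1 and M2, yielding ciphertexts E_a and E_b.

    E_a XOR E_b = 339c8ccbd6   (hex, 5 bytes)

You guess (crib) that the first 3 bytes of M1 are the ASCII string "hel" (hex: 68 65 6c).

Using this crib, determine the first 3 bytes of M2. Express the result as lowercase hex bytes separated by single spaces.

5b f9 e0

Since E_a ⊕ E_b = M1 ⊕ M2, XORing with the guessed M1 bytes yields the corresponding M2 bytes: M2 = (E_a ⊕ E_b) ⊕ M1.
byte 0: 33 XOR 68 = 5b
byte 1: 9c XOR 65 = f9
byte 2: 8c XOR 6c = e0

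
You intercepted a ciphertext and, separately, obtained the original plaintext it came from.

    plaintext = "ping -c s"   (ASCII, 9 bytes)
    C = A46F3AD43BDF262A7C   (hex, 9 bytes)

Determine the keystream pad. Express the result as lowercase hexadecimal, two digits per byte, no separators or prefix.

Since C = plaintext ⊕ pad, XORing both sides with plaintext gives pad = plaintext ⊕ C.
70 ⊕ a4 = d4
69 ⊕ 6f = 06
6e ⊕ 3a = 54
67 ⊕ d4 = b3
20 ⊕ 3b = 1b
2d ⊕ df = f2
63 ⊕ 26 = 45
20 ⊕ 2a = 0a
73 ⊕ 7c = 0f

d40654b31bf2450a0f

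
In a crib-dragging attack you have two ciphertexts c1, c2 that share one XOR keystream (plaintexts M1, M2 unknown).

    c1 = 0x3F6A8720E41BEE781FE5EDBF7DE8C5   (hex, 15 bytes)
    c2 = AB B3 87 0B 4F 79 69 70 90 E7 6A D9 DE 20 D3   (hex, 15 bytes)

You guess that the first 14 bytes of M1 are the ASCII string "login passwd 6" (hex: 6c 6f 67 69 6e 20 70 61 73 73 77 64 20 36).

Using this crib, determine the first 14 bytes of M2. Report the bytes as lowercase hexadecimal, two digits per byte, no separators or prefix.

f8b66742c542f769fc71f00283fe

First, c1 ⊕ c2 = (M1 ⊕ K) ⊕ (M2 ⊕ K) = M1 ⊕ M2, so the key drops out. Then M2 = (M1 ⊕ M2) ⊕ M1 over the first 14 bytes.
byte 0: (3f ⊕ ab) ⊕ 6c = 94 ⊕ 6c = f8
byte 1: (6a ⊕ b3) ⊕ 6f = d9 ⊕ 6f = b6
byte 2: (87 ⊕ 87) ⊕ 67 = 00 ⊕ 67 = 67
byte 3: (20 ⊕ 0b) ⊕ 69 = 2b ⊕ 69 = 42
byte 4: (e4 ⊕ 4f) ⊕ 6e = ab ⊕ 6e = c5
byte 5: (1b ⊕ 79) ⊕ 20 = 62 ⊕ 20 = 42
byte 6: (ee ⊕ 69) ⊕ 70 = 87 ⊕ 70 = f7
byte 7: (78 ⊕ 70) ⊕ 61 = 08 ⊕ 61 = 69
byte 8: (1f ⊕ 90) ⊕ 73 = 8f ⊕ 73 = fc
byte 9: (e5 ⊕ e7) ⊕ 73 = 02 ⊕ 73 = 71
byte 10: (ed ⊕ 6a) ⊕ 77 = 87 ⊕ 77 = f0
byte 11: (bf ⊕ d9) ⊕ 64 = 66 ⊕ 64 = 02
byte 12: (7d ⊕ de) ⊕ 20 = a3 ⊕ 20 = 83
byte 13: (e8 ⊕ 20) ⊕ 36 = c8 ⊕ 36 = fe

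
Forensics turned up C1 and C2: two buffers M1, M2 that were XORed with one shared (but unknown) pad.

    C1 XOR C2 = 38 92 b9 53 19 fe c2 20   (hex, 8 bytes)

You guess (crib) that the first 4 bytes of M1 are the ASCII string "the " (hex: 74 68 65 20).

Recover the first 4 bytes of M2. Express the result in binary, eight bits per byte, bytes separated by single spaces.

Since C1 ⊕ C2 = M1 ⊕ M2, XORing with the guessed M1 bytes yields the corresponding M2 bytes: M2 = (C1 ⊕ C2) ⊕ M1.
38 xor 74 = 4c
92 xor 68 = fa
b9 xor 65 = dc
53 xor 20 = 73

01001100 11111010 11011100 01110011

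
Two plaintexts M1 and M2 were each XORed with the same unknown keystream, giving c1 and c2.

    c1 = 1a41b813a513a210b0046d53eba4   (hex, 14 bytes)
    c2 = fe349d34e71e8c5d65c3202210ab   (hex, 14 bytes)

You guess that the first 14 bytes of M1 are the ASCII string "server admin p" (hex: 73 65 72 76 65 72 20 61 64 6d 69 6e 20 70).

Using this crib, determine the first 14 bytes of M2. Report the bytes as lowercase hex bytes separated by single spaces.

97 10 57 51 27 7f 0e 2c b1 aa 24 1f db 7f

First, c1 ⊕ c2 = (M1 ⊕ K) ⊕ (M2 ⊕ K) = M1 ⊕ M2, so the key drops out. Then M2 = (M1 ⊕ M2) ⊕ M1 over the first 14 bytes.
byte 0: (1a XOR fe) XOR 73 = e4 XOR 73 = 97
byte 1: (41 XOR 34) XOR 65 = 75 XOR 65 = 10
byte 2: (b8 XOR 9d) XOR 72 = 25 XOR 72 = 57
byte 3: (13 XOR 34) XOR 76 = 27 XOR 76 = 51
byte 4: (a5 XOR e7) XOR 65 = 42 XOR 65 = 27
byte 5: (13 XOR 1e) XOR 72 = 0d XOR 72 = 7f
byte 6: (a2 XOR 8c) XOR 20 = 2e XOR 20 = 0e
byte 7: (10 XOR 5d) XOR 61 = 4d XOR 61 = 2c
byte 8: (b0 XOR 65) XOR 64 = d5 XOR 64 = b1
byte 9: (04 XOR c3) XOR 6d = c7 XOR 6d = aa
byte 10: (6d XOR 20) XOR 69 = 4d XOR 69 = 24
byte 11: (53 XOR 22) XOR 6e = 71 XOR 6e = 1f
byte 12: (eb XOR 10) XOR 20 = fb XOR 20 = db
byte 13: (a4 XOR ab) XOR 70 = 0f XOR 70 = 7f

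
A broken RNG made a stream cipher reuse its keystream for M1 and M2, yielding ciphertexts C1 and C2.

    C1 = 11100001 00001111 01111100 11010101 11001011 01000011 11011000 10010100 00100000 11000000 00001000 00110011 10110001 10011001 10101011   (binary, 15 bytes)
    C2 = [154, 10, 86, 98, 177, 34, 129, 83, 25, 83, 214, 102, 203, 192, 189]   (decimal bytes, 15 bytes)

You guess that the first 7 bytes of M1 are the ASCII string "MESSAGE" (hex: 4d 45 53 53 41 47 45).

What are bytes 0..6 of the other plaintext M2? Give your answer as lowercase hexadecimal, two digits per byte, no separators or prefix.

364079e43b261c

First, C1 ⊕ C2 = (M1 ⊕ K) ⊕ (M2 ⊕ K) = M1 ⊕ M2, so the key drops out. Then M2 = (M1 ⊕ M2) ⊕ M1 over the first 7 bytes.
byte 0: (e1 xor 9a) xor 4d = 7b xor 4d = 36
byte 1: (0f xor 0a) xor 45 = 05 xor 45 = 40
byte 2: (7c xor 56) xor 53 = 2a xor 53 = 79
byte 3: (d5 xor 62) xor 53 = b7 xor 53 = e4
byte 4: (cb xor b1) xor 41 = 7a xor 41 = 3b
byte 5: (43 xor 22) xor 47 = 61 xor 47 = 26
byte 6: (d8 xor 81) xor 45 = 59 xor 45 = 1c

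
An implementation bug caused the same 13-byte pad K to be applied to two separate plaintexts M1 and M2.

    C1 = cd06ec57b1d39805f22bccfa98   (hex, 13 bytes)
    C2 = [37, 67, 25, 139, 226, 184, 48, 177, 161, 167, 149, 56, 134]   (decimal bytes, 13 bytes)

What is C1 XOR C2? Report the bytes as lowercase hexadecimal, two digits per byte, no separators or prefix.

C1 ⊕ C2 = (M1 ⊕ K) ⊕ (M2 ⊕ K) = M1 ⊕ M2 — the shared key cancels under XOR.
byte 0: cd ^ 25 = e8
byte 1: 06 ^ 43 = 45
byte 2: ec ^ 19 = f5
byte 3: 57 ^ 8b = dc
byte 4: b1 ^ e2 = 53
byte 5: d3 ^ b8 = 6b
byte 6: 98 ^ 30 = a8
byte 7: 05 ^ b1 = b4
byte 8: f2 ^ a1 = 53
byte 9: 2b ^ a7 = 8c
byte 10: cc ^ 95 = 59
byte 11: fa ^ 38 = c2
byte 12: 98 ^ 86 = 1e

e845f5dc536ba8b4538c59c21e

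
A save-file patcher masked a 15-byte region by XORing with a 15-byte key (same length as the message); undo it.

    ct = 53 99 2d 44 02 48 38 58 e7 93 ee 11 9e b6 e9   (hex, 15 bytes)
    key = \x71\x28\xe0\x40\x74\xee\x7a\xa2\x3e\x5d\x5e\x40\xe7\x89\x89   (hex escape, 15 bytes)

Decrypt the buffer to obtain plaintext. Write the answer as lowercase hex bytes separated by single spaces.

53 ⊕ 71 = 22
99 ⊕ 28 = b1
2d ⊕ e0 = cd
44 ⊕ 40 = 04
02 ⊕ 74 = 76
48 ⊕ ee = a6
38 ⊕ 7a = 42
58 ⊕ a2 = fa
e7 ⊕ 3e = d9
93 ⊕ 5d = ce
ee ⊕ 5e = b0
11 ⊕ 40 = 51
9e ⊕ e7 = 79
b6 ⊕ 89 = 3f
e9 ⊕ 89 = 60

22 b1 cd 04 76 a6 42 fa d9 ce b0 51 79 3f 60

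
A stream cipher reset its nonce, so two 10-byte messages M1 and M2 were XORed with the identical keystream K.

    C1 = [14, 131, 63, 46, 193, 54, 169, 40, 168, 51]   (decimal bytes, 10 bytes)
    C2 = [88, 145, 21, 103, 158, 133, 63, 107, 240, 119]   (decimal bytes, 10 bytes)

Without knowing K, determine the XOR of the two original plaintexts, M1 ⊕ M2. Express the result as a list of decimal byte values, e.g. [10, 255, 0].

C1 ⊕ C2 = (M1 ⊕ K) ⊕ (M2 ⊕ K) = M1 ⊕ M2 — the shared key cancels under XOR.
0e xor 58 = 56
83 xor 91 = 12
3f xor 15 = 2a
2e xor 67 = 49
c1 xor 9e = 5f
36 xor 85 = b3
a9 xor 3f = 96
28 xor 6b = 43
a8 xor f0 = 58
33 xor 77 = 44

[86, 18, 42, 73, 95, 179, 150, 67, 88, 68]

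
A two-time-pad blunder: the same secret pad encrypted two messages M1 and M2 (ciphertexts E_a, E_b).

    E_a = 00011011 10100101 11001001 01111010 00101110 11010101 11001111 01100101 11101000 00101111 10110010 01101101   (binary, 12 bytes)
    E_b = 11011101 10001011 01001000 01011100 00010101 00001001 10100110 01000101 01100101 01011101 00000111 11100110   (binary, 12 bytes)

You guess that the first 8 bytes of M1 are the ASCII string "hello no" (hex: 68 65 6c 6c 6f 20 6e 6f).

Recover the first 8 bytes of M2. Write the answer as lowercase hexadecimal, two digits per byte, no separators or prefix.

First, E_a ⊕ E_b = (M1 ⊕ K) ⊕ (M2 ⊕ K) = M1 ⊕ M2, so the key drops out. Then M2 = (M1 ⊕ M2) ⊕ M1 over the first 8 bytes.
byte 0: (1b ^ dd) ^ 68 = c6 ^ 68 = ae
byte 1: (a5 ^ 8b) ^ 65 = 2e ^ 65 = 4b
byte 2: (c9 ^ 48) ^ 6c = 81 ^ 6c = ed
byte 3: (7a ^ 5c) ^ 6c = 26 ^ 6c = 4a
byte 4: (2e ^ 15) ^ 6f = 3b ^ 6f = 54
byte 5: (d5 ^ 09) ^ 20 = dc ^ 20 = fc
byte 6: (cf ^ a6) ^ 6e = 69 ^ 6e = 07
byte 7: (65 ^ 45) ^ 6f = 20 ^ 6f = 4f

ae4bed4a54fc074f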